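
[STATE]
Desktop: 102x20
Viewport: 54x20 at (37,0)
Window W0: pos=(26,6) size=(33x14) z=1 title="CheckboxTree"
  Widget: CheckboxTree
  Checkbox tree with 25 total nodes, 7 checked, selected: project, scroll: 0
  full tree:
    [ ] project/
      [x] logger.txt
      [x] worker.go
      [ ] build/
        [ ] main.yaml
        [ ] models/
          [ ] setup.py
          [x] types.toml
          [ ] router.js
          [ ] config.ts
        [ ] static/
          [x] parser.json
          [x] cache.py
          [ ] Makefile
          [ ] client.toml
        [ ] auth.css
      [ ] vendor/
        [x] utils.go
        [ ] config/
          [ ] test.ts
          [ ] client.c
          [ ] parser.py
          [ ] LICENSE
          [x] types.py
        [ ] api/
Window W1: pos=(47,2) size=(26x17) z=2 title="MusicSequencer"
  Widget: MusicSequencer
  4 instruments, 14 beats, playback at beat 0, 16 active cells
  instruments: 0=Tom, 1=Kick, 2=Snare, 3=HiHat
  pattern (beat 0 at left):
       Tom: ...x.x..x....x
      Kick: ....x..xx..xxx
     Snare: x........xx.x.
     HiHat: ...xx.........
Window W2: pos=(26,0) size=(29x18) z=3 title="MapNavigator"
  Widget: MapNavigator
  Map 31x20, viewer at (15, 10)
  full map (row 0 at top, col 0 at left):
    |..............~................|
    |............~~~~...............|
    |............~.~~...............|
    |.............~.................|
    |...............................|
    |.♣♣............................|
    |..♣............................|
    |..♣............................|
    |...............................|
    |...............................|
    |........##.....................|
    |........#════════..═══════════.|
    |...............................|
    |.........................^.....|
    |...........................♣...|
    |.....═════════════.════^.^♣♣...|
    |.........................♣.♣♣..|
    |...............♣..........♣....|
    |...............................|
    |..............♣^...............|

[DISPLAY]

━━━━━━━━━━━━━━━━━┓                                    
tor              ┃                                    
─────────────────┨━━━━━━━━━━━━━━━━━┓                  
.~...............┃equencer         ┃                  
.................┃─────────────────┨                  
.................┃1234567890123    ┃                  
.................┃··█·█··█····█    ┃                  
.................┃···█··██··███    ┃                  
.................┃········██·█·    ┃                  
.................┃··██·········    ┃                  
...@.............┃                 ┃                  
═════..══════════┃                 ┃                  
.................┃                 ┃                  
.............^...┃                 ┃                  
...............♣.┃                 ┃                  
══════.════^.^♣♣.┃                 ┃                  
.............♣.♣♣┃                 ┃                  
━━━━━━━━━━━━━━━━━┛                 ┃                  
 config.ts┗━━━━━━━━━━━━━━━━━━━━━━━━┛                  
━━━━━━━━━━━━━━━━━━━━━┛                                


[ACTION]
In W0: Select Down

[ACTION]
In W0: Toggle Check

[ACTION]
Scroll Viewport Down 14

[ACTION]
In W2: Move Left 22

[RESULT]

━━━━━━━━━━━━━━━━━┓                                    
tor              ┃                                    
─────────────────┨━━━━━━━━━━━━━━━━━┓                  
   .............~┃equencer         ┃                  
   ..............┃─────────────────┨                  
   .♣♣...........┃1234567890123    ┃                  
   ..♣...........┃··█·█··█····█    ┃                  
   ..♣...........┃···█··██··███    ┃                  
   ..............┃········██·█·    ┃                  
   ..............┃··██·········    ┃                  
   @.......##....┃                 ┃                  
   ........#═════┃                 ┃                  
   ..............┃                 ┃                  
   ..............┃                 ┃                  
   ..............┃                 ┃                  
   .....═════════┃                 ┃                  
   ..............┃                 ┃                  
━━━━━━━━━━━━━━━━━┛                 ┃                  
 config.ts┗━━━━━━━━━━━━━━━━━━━━━━━━┛                  
━━━━━━━━━━━━━━━━━━━━━┛                                


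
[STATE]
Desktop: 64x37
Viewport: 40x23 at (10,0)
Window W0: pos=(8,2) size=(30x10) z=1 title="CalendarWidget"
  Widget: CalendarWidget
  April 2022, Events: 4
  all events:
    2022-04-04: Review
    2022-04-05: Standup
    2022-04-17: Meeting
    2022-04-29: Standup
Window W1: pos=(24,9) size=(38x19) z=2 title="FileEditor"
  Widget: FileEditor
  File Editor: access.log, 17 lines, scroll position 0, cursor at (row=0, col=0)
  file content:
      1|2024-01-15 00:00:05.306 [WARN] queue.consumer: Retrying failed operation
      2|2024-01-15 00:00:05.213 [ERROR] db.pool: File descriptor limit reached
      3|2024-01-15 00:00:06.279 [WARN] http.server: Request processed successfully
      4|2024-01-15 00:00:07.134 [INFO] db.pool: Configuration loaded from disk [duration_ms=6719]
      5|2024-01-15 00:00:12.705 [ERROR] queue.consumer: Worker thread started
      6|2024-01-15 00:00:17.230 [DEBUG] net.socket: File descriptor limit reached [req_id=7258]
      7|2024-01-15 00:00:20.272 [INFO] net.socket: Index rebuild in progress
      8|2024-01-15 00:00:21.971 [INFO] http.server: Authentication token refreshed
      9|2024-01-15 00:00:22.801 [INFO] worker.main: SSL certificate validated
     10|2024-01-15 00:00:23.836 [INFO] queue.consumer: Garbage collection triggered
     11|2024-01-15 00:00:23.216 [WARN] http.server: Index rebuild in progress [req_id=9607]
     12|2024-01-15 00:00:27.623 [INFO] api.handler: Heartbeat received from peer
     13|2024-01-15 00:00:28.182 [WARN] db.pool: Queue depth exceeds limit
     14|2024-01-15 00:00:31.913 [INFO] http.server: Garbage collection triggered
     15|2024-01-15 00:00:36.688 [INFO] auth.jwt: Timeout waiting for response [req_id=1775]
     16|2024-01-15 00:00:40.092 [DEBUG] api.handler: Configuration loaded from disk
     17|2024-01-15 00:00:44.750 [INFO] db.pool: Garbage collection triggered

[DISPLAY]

                                        
                                        
━━━━━━━━━━━━━━━━━━━━━━━━━━━┓            
CalendarWidget             ┃            
───────────────────────────┨            
        April 2022         ┃            
o Tu We Th Fr Sa Su        ┃            
            1  2  3        ┃            
4*  5*  6  7  8  9 10      ┃            
1 12 13 14 15 ┏━━━━━━━━━━━━━━━━━━━━━━━━━
8 19 20 21 22 ┃ FileEditor              
━━━━━━━━━━━━━━┠─────────────────────────
              ┃█024-01-15 00:00:05.306 [
              ┃2024-01-15 00:00:05.213 [
              ┃2024-01-15 00:00:06.279 [
              ┃2024-01-15 00:00:07.134 [
              ┃2024-01-15 00:00:12.705 [
              ┃2024-01-15 00:00:17.230 [
              ┃2024-01-15 00:00:20.272 [
              ┃2024-01-15 00:00:21.971 [
              ┃2024-01-15 00:00:22.801 [
              ┃2024-01-15 00:00:23.836 [
              ┃2024-01-15 00:00:23.216 [


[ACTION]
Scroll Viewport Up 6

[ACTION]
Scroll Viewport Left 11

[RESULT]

                                        
                                        
        ┏━━━━━━━━━━━━━━━━━━━━━━━━━━━━┓  
        ┃ CalendarWidget             ┃  
        ┠────────────────────────────┨  
        ┃         April 2022         ┃  
        ┃Mo Tu We Th Fr Sa Su        ┃  
        ┃             1  2  3        ┃  
        ┃ 4*  5*  6  7  8  9 10      ┃  
        ┃11 12 13 14 15 ┏━━━━━━━━━━━━━━━
        ┃18 19 20 21 22 ┃ FileEditor    
        ┗━━━━━━━━━━━━━━━┠───────────────
                        ┃█024-01-15 00:0
                        ┃2024-01-15 00:0
                        ┃2024-01-15 00:0
                        ┃2024-01-15 00:0
                        ┃2024-01-15 00:0
                        ┃2024-01-15 00:0
                        ┃2024-01-15 00:0
                        ┃2024-01-15 00:0
                        ┃2024-01-15 00:0
                        ┃2024-01-15 00:0
                        ┃2024-01-15 00:0


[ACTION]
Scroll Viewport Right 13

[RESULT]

                                        
                                        
━━━━━━━━━━━━━━━━━━━━━━━━┓               
endarWidget             ┃               
────────────────────────┨               
     April 2022         ┃               
u We Th Fr Sa Su        ┃               
         1  2  3        ┃               
 5*  6  7  8  9 10      ┃               
2 13 14 15 ┏━━━━━━━━━━━━━━━━━━━━━━━━━━━━
9 20 21 22 ┃ FileEditor                 
━━━━━━━━━━━┠────────────────────────────
           ┃█024-01-15 00:00:05.306 [WAR
           ┃2024-01-15 00:00:05.213 [ERR
           ┃2024-01-15 00:00:06.279 [WAR
           ┃2024-01-15 00:00:07.134 [INF
           ┃2024-01-15 00:00:12.705 [ERR
           ┃2024-01-15 00:00:17.230 [DEB
           ┃2024-01-15 00:00:20.272 [INF
           ┃2024-01-15 00:00:21.971 [INF
           ┃2024-01-15 00:00:22.801 [INF
           ┃2024-01-15 00:00:23.836 [INF
           ┃2024-01-15 00:00:23.216 [WAR


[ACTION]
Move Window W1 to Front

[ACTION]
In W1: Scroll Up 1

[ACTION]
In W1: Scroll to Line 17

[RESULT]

                                        
                                        
━━━━━━━━━━━━━━━━━━━━━━━━┓               
endarWidget             ┃               
────────────────────────┨               
     April 2022         ┃               
u We Th Fr Sa Su        ┃               
         1  2  3        ┃               
 5*  6  7  8  9 10      ┃               
2 13 14 15 ┏━━━━━━━━━━━━━━━━━━━━━━━━━━━━
9 20 21 22 ┃ FileEditor                 
━━━━━━━━━━━┠────────────────────────────
           ┃2024-01-15 00:00:06.279 [WAR
           ┃2024-01-15 00:00:07.134 [INF
           ┃2024-01-15 00:00:12.705 [ERR
           ┃2024-01-15 00:00:17.230 [DEB
           ┃2024-01-15 00:00:20.272 [INF
           ┃2024-01-15 00:00:21.971 [INF
           ┃2024-01-15 00:00:22.801 [INF
           ┃2024-01-15 00:00:23.836 [INF
           ┃2024-01-15 00:00:23.216 [WAR
           ┃2024-01-15 00:00:27.623 [INF
           ┃2024-01-15 00:00:28.182 [WAR


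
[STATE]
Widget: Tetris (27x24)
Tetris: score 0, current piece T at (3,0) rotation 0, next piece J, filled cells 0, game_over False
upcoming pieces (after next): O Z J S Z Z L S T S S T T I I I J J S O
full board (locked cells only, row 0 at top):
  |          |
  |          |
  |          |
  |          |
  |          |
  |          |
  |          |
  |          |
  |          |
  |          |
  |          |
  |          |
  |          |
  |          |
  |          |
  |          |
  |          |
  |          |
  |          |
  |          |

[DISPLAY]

    ▒     │Next:           
   ▒▒▒    │█               
          │███             
          │                
          │                
          │                
          │Score:          
          │0               
          │                
          │                
          │                
          │                
          │                
          │                
          │                
          │                
          │                
          │                
          │                
          │                
          │                
          │                
          │                
          │                


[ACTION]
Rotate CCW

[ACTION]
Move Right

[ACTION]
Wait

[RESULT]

          │Next:           
     ▒    │█               
    ▒▒    │███             
     ▒    │                
          │                
          │                
          │Score:          
          │0               
          │                
          │                
          │                
          │                
          │                
          │                
          │                
          │                
          │                
          │                
          │                
          │                
          │                
          │                
          │                
          │                


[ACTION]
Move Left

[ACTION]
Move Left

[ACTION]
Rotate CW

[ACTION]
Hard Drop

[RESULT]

   █      │Next:           
   ███    │▓▓              
          │▓▓              
          │                
          │                
          │                
          │Score:          
          │0               
          │                
          │                
          │                
          │                
          │                
          │                
          │                
          │                
          │                
          │                
   ▒      │                
  ▒▒▒     │                
          │                
          │                
          │                
          │                


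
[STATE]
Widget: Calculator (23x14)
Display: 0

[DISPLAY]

                      0
┌───┬───┬───┬───┐      
│ 7 │ 8 │ 9 │ ÷ │      
├───┼───┼───┼───┤      
│ 4 │ 5 │ 6 │ × │      
├───┼───┼───┼───┤      
│ 1 │ 2 │ 3 │ - │      
├───┼───┼───┼───┤      
│ 0 │ . │ = │ + │      
├───┼───┼───┼───┤      
│ C │ MC│ MR│ M+│      
└───┴───┴───┴───┘      
                       
                       


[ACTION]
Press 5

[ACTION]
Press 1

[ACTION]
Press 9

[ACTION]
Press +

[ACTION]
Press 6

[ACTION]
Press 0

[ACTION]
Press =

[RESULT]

                    579
┌───┬───┬───┬───┐      
│ 7 │ 8 │ 9 │ ÷ │      
├───┼───┼───┼───┤      
│ 4 │ 5 │ 6 │ × │      
├───┼───┼───┼───┤      
│ 1 │ 2 │ 3 │ - │      
├───┼───┼───┼───┤      
│ 0 │ . │ = │ + │      
├───┼───┼───┼───┤      
│ C │ MC│ MR│ M+│      
└───┴───┴───┴───┘      
                       
                       


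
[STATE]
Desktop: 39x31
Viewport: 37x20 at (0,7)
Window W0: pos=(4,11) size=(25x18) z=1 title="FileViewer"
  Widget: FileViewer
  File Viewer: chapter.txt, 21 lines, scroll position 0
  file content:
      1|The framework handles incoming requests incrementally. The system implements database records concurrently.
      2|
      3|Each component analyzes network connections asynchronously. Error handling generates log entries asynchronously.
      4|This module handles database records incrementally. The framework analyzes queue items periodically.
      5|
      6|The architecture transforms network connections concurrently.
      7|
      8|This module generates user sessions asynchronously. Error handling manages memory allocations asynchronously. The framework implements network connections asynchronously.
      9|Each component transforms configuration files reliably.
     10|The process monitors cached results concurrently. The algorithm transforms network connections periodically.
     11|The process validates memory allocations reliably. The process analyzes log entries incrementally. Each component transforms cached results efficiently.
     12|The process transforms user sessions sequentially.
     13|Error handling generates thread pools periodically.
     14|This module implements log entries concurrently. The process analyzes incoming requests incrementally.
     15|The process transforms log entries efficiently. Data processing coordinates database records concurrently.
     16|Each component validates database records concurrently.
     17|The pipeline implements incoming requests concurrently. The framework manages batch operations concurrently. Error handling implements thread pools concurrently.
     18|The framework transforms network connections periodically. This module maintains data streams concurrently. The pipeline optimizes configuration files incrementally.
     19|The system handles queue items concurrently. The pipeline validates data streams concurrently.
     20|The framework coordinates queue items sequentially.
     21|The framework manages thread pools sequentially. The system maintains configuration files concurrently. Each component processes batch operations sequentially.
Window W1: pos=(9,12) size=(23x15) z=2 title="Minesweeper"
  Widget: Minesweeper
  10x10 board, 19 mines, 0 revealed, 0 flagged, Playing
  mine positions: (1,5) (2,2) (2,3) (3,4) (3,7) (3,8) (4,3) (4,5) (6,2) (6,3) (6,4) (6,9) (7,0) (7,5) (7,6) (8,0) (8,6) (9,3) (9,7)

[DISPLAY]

                                     
                                     
                                     
                                     
    ┏━━━━━━━━━━━━━━━━━━━━━━━┓        
    ┃ Fil┏━━━━━━━━━━━━━━━━━━━━━┓     
    ┠────┃ Minesweeper         ┃     
    ┃The ┠─────────────────────┨     
    ┃    ┃■■■■■■■■■■           ┃     
    ┃Each┃■■■■■■■■■■           ┃     
    ┃This┃■■■■■■■■■■           ┃     
    ┃    ┃■■■■■■■■■■           ┃     
    ┃The ┃■■■■■■■■■■           ┃     
    ┃    ┃■■■■■■■■■■           ┃     
    ┃This┃■■■■■■■■■■           ┃     
    ┃Each┃■■■■■■■■■■           ┃     
    ┃The ┃■■■■■■■■■■           ┃     
    ┃The ┃■■■■■■■■■■           ┃     
    ┃The ┃                     ┃     
    ┃Erro┗━━━━━━━━━━━━━━━━━━━━━┛     


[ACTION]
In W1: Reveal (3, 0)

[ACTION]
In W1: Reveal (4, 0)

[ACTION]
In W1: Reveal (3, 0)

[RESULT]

                                     
                                     
                                     
                                     
    ┏━━━━━━━━━━━━━━━━━━━━━━━┓        
    ┃ Fil┏━━━━━━━━━━━━━━━━━━━━━┓     
    ┠────┃ Minesweeper         ┃     
    ┃The ┠─────────────────────┨     
    ┃    ┃    1■■■■■           ┃     
    ┃Each┃ 1222■■■■■           ┃     
    ┃This┃ 1■■■■■■■■           ┃     
    ┃    ┃ 13■■■■■■■           ┃     
    ┃The ┃  1■■■■■■■           ┃     
    ┃    ┃ 13■■■■■■■           ┃     
    ┃This┃12■■■■■■■■           ┃     
    ┃Each┃■■■■■■■■■■           ┃     
    ┃The ┃■■■■■■■■■■           ┃     
    ┃The ┃■■■■■■■■■■           ┃     
    ┃The ┃                     ┃     
    ┃Erro┗━━━━━━━━━━━━━━━━━━━━━┛     


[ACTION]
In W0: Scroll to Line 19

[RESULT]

                                     
                                     
                                     
                                     
    ┏━━━━━━━━━━━━━━━━━━━━━━━┓        
    ┃ Fil┏━━━━━━━━━━━━━━━━━━━━━┓     
    ┠────┃ Minesweeper         ┃     
    ┃This┠─────────────────────┨     
    ┃Each┃    1■■■■■           ┃     
    ┃The ┃ 1222■■■■■           ┃     
    ┃The ┃ 1■■■■■■■■           ┃     
    ┃The ┃ 13■■■■■■■           ┃     
    ┃Erro┃  1■■■■■■■           ┃     
    ┃This┃ 13■■■■■■■           ┃     
    ┃The ┃12■■■■■■■■           ┃     
    ┃Each┃■■■■■■■■■■           ┃     
    ┃The ┃■■■■■■■■■■           ┃     
    ┃The ┃■■■■■■■■■■           ┃     
    ┃The ┃                     ┃     
    ┃The ┗━━━━━━━━━━━━━━━━━━━━━┛     


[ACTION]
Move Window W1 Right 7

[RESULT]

                                     
                                     
                                     
                                     
    ┏━━━━━━━━━━━━━━━━━━━━━━━┓        
    ┃ FileViewer┏━━━━━━━━━━━━━━━━━━━━
    ┠───────────┃ Minesweeper        
    ┃This module┠────────────────────
    ┃Each compon┃    1■■■■■          
    ┃The process┃ 1222■■■■■          
    ┃The process┃ 1■■■■■■■■          
    ┃The process┃ 13■■■■■■■          
    ┃Error handl┃  1■■■■■■■          
    ┃This module┃ 13■■■■■■■          
    ┃The process┃12■■■■■■■■          
    ┃Each compon┃■■■■■■■■■■          
    ┃The pipelin┃■■■■■■■■■■          
    ┃The framewo┃■■■■■■■■■■          
    ┃The system ┃                    
    ┃The framewo┗━━━━━━━━━━━━━━━━━━━━


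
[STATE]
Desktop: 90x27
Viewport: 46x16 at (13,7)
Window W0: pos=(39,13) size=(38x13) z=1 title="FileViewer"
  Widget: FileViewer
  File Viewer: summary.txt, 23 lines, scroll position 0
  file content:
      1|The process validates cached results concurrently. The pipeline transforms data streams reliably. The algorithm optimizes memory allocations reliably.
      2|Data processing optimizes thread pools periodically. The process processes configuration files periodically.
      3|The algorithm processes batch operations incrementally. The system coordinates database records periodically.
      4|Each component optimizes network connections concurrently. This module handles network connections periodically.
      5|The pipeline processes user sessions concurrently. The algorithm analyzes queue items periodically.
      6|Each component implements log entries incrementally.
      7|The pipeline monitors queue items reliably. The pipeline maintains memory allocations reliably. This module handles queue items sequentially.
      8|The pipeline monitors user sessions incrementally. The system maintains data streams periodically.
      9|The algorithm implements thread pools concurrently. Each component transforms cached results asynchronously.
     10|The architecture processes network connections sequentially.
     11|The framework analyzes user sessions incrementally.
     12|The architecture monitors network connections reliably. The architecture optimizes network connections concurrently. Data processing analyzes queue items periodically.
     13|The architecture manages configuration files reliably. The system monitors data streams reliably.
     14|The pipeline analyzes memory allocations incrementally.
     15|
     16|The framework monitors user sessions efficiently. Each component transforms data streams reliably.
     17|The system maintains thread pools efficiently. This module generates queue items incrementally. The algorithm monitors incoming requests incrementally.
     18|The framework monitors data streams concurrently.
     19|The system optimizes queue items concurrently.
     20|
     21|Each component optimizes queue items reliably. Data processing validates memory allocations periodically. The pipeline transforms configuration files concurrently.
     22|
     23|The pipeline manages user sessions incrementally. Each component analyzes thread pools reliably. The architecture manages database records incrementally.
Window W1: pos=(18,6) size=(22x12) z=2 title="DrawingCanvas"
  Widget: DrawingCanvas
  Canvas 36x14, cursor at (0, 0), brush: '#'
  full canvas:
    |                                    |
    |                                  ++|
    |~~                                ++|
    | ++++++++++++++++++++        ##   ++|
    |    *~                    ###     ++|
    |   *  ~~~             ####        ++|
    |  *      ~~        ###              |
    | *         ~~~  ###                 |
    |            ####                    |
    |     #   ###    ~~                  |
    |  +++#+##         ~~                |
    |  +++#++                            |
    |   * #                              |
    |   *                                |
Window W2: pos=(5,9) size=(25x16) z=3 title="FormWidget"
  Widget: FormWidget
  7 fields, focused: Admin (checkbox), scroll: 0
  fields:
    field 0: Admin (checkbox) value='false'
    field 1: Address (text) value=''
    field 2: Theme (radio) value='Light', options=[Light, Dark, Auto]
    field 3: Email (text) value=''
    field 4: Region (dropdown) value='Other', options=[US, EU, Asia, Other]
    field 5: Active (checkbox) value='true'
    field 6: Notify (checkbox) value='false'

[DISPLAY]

     ┃ DrawingCanvas      ┃                   
     ┠────────────────────┨                   
━━━━━━━━━━━━━━━━┓         ┃                   
dget            ┃         ┃                   
────────────────┨         ┃                   
:      [ ]      ┃+++++++++┃                   
ss:    [       ]┃         ┃━━━━━━━━━━━━━━━━━━━
:      (●) Light┃         ┃ FileViewer        
:      [       ]┃        #┃───────────────────
n:     [Other ▼]┃~~~  ### ┃The process validat
e:     [x]      ┃━━━━━━━━━┛Data processing opt
y:     [ ]      ┃         ┃The algorithm proce
                ┃         ┃Each component opti
                ┃         ┃The pipeline proces
                ┃         ┃Each component impl
                ┃         ┃The pipeline monito


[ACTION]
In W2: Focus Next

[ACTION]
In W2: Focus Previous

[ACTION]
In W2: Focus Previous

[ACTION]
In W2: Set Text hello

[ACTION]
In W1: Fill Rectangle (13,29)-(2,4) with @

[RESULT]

     ┃ DrawingCanvas      ┃                   
     ┠────────────────────┨                   
━━━━━━━━━━━━━━━━┓         ┃                   
dget            ┃         ┃                   
────────────────┨@@@@@@@@@┃                   
:      [ ]      ┃@@@@@@@@@┃                   
ss:    [       ]┃@@@@@@@@@┃━━━━━━━━━━━━━━━━━━━
:      (●) Light┃@@@@@@@@@┃ FileViewer        
:      [       ]┃@@@@@@@@@┃───────────────────
n:     [Other ▼]┃@@@@@@@@@┃The process validat
e:     [x]      ┃━━━━━━━━━┛Data processing opt
y:     [ ]      ┃         ┃The algorithm proce
                ┃         ┃Each component opti
                ┃         ┃The pipeline proces
                ┃         ┃Each component impl
                ┃         ┃The pipeline monito


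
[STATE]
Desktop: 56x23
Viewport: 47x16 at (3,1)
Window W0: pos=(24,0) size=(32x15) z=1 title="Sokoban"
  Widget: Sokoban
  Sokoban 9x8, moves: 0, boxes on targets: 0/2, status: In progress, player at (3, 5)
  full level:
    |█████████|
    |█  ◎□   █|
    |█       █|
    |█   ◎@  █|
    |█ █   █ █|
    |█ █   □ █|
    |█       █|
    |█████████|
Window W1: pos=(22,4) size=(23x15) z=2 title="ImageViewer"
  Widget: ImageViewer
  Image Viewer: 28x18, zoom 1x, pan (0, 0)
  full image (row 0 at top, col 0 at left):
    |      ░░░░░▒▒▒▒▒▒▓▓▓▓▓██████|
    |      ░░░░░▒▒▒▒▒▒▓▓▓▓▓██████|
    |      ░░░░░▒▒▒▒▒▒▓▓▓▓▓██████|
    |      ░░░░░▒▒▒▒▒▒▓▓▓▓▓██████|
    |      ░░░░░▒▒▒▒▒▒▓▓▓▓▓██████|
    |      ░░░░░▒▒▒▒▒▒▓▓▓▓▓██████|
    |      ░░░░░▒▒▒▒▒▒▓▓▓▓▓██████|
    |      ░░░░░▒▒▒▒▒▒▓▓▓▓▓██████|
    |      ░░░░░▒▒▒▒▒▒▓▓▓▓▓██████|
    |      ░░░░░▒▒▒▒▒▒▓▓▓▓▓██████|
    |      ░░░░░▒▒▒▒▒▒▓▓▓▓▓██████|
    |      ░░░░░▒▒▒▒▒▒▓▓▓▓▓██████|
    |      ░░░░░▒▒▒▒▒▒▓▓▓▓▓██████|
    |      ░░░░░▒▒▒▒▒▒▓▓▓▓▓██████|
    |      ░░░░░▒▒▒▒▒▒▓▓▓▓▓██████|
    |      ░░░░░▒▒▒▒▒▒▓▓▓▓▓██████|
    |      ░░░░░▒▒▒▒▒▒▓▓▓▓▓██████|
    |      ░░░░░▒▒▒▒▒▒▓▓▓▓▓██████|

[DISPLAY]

                     ┃ Sokoban                 
                     ┠─────────────────────────
                     ┃█████████                
                   ┏━━━━━━━━━━━━━━━━━━━━━┓     
                   ┃ ImageViewer         ┃     
                   ┠─────────────────────┨     
                   ┃      ░░░░░▒▒▒▒▒▒▓▓▓▓┃     
                   ┃      ░░░░░▒▒▒▒▒▒▓▓▓▓┃     
                   ┃      ░░░░░▒▒▒▒▒▒▓▓▓▓┃     
                   ┃      ░░░░░▒▒▒▒▒▒▓▓▓▓┃     
                   ┃      ░░░░░▒▒▒▒▒▒▓▓▓▓┃     
                   ┃      ░░░░░▒▒▒▒▒▒▓▓▓▓┃     
                   ┃      ░░░░░▒▒▒▒▒▒▓▓▓▓┃     
                   ┃      ░░░░░▒▒▒▒▒▒▓▓▓▓┃━━━━━
                   ┃      ░░░░░▒▒▒▒▒▒▓▓▓▓┃     
                   ┃      ░░░░░▒▒▒▒▒▒▓▓▓▓┃     


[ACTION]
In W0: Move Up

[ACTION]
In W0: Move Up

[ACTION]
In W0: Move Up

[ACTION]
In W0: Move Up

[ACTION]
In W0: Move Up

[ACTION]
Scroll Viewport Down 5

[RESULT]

                   ┠─────────────────────┨     
                   ┃      ░░░░░▒▒▒▒▒▒▓▓▓▓┃     
                   ┃      ░░░░░▒▒▒▒▒▒▓▓▓▓┃     
                   ┃      ░░░░░▒▒▒▒▒▒▓▓▓▓┃     
                   ┃      ░░░░░▒▒▒▒▒▒▓▓▓▓┃     
                   ┃      ░░░░░▒▒▒▒▒▒▓▓▓▓┃     
                   ┃      ░░░░░▒▒▒▒▒▒▓▓▓▓┃     
                   ┃      ░░░░░▒▒▒▒▒▒▓▓▓▓┃     
                   ┃      ░░░░░▒▒▒▒▒▒▓▓▓▓┃━━━━━
                   ┃      ░░░░░▒▒▒▒▒▒▓▓▓▓┃     
                   ┃      ░░░░░▒▒▒▒▒▒▓▓▓▓┃     
                   ┃      ░░░░░▒▒▒▒▒▒▓▓▓▓┃     
                   ┗━━━━━━━━━━━━━━━━━━━━━┛     
                                               
                                               
                                               


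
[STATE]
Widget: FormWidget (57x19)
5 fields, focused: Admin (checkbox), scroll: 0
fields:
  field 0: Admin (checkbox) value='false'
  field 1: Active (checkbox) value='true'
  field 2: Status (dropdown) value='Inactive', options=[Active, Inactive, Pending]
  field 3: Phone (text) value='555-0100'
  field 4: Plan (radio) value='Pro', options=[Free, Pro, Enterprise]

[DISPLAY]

> Admin:      [ ]                                        
  Active:     [x]                                        
  Status:     [Inactive                                ▼]
  Phone:      [555-0100                                 ]
  Plan:       ( ) Free  (●) Pro  ( ) Enterprise          
                                                         
                                                         
                                                         
                                                         
                                                         
                                                         
                                                         
                                                         
                                                         
                                                         
                                                         
                                                         
                                                         
                                                         


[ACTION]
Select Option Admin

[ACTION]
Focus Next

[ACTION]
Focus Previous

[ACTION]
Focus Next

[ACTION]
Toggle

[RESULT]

  Admin:      [ ]                                        
> Active:     [ ]                                        
  Status:     [Inactive                                ▼]
  Phone:      [555-0100                                 ]
  Plan:       ( ) Free  (●) Pro  ( ) Enterprise          
                                                         
                                                         
                                                         
                                                         
                                                         
                                                         
                                                         
                                                         
                                                         
                                                         
                                                         
                                                         
                                                         
                                                         


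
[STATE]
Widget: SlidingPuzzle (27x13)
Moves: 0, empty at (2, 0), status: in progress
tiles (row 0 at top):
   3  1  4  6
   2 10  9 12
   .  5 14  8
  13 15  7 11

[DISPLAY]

┌────┬────┬────┬────┐      
│  3 │  1 │  4 │  6 │      
├────┼────┼────┼────┤      
│  2 │ 10 │  9 │ 12 │      
├────┼────┼────┼────┤      
│    │  5 │ 14 │  8 │      
├────┼────┼────┼────┤      
│ 13 │ 15 │  7 │ 11 │      
└────┴────┴────┴────┘      
Moves: 0                   
                           
                           
                           


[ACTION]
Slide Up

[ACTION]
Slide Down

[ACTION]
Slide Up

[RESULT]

┌────┬────┬────┬────┐      
│  3 │  1 │  4 │  6 │      
├────┼────┼────┼────┤      
│  2 │ 10 │  9 │ 12 │      
├────┼────┼────┼────┤      
│ 13 │  5 │ 14 │  8 │      
├────┼────┼────┼────┤      
│    │ 15 │  7 │ 11 │      
└────┴────┴────┴────┘      
Moves: 3                   
                           
                           
                           


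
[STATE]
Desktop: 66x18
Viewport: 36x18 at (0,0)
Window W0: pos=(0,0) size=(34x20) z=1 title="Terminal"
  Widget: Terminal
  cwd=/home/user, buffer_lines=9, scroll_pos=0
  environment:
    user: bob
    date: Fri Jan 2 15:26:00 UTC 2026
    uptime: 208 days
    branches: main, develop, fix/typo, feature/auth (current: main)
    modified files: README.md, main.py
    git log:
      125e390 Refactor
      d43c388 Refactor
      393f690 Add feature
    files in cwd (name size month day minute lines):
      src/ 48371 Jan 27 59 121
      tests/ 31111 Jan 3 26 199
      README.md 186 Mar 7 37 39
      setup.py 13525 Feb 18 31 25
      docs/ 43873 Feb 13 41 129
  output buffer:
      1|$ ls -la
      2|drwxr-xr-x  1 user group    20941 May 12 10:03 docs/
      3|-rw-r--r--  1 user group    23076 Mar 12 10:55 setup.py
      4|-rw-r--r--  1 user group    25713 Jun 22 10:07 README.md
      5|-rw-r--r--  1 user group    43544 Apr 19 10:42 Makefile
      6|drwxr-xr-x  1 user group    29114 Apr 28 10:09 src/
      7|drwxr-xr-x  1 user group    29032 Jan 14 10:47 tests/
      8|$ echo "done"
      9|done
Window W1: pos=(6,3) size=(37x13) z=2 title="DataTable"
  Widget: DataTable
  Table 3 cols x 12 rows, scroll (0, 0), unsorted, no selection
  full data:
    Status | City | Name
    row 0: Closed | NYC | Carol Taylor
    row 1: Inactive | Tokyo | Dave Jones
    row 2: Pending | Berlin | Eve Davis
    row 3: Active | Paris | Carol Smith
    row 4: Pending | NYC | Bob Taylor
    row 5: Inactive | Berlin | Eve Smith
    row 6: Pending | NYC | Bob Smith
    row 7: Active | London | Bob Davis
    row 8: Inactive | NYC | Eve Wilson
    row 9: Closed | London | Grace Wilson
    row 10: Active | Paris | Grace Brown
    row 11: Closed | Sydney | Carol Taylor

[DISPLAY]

┏━━━━━━━━━━━━━━━━━━━━━━━━━━━━━━━━┓  
┃ Terminal                       ┃  
┠────────────────────────────────┨  
┃$ ls ┏━━━━━━━━━━━━━━━━━━━━━━━━━━━━━
┃drwxr┃ DataTable                   
┃-rw-r┠─────────────────────────────
┃-rw-r┃Status  │City  │Name         
┃-rw-r┃────────┼──────┼──────────── 
┃drwxr┃Closed  │NYC   │Carol Taylor 
┃drwxr┃Inactive│Tokyo │Dave Jones   
┃$ ech┃Pending │Berlin│Eve Davis    
┃done ┃Active  │Paris │Carol Smith  
┃$ █  ┃Pending │NYC   │Bob Taylor   
┃     ┃Inactive│Berlin│Eve Smith    
┃     ┃Pending │NYC   │Bob Smith    
┃     ┗━━━━━━━━━━━━━━━━━━━━━━━━━━━━━
┃                                ┃  
┃                                ┃  


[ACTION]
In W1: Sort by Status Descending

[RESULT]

┏━━━━━━━━━━━━━━━━━━━━━━━━━━━━━━━━┓  
┃ Terminal                       ┃  
┠────────────────────────────────┨  
┃$ ls ┏━━━━━━━━━━━━━━━━━━━━━━━━━━━━━
┃drwxr┃ DataTable                   
┃-rw-r┠─────────────────────────────
┃-rw-r┃Status ▼│City  │Name         
┃-rw-r┃────────┼──────┼──────────── 
┃drwxr┃Pending │Berlin│Eve Davis    
┃drwxr┃Pending │NYC   │Bob Taylor   
┃$ ech┃Pending │NYC   │Bob Smith    
┃done ┃Inactive│Tokyo │Dave Jones   
┃$ █  ┃Inactive│Berlin│Eve Smith    
┃     ┃Inactive│NYC   │Eve Wilson   
┃     ┃Closed  │NYC   │Carol Taylor 
┃     ┗━━━━━━━━━━━━━━━━━━━━━━━━━━━━━
┃                                ┃  
┃                                ┃  


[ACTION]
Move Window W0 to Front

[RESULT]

┏━━━━━━━━━━━━━━━━━━━━━━━━━━━━━━━━┓  
┃ Terminal                       ┃  
┠────────────────────────────────┨  
┃$ ls -la                        ┃━━
┃drwxr-xr-x  1 user group    2094┃  
┃-rw-r--r--  1 user group    2307┃──
┃-rw-r--r--  1 user group    2571┃  
┃-rw-r--r--  1 user group    4354┃─ 
┃drwxr-xr-x  1 user group    2911┃  
┃drwxr-xr-x  1 user group    2903┃  
┃$ echo "done"                   ┃  
┃done                            ┃  
┃$ █                             ┃  
┃                                ┃  
┃                                ┃r 
┃                                ┃━━
┃                                ┃  
┃                                ┃  


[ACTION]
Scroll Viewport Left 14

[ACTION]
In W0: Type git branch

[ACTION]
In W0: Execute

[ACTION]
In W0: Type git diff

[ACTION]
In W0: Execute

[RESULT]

┏━━━━━━━━━━━━━━━━━━━━━━━━━━━━━━━━┓  
┃ Terminal                       ┃  
┠────────────────────────────────┨  
┃drwxr-xr-x  1 user group    2903┃━━
┃$ echo "done"                   ┃  
┃done                            ┃──
┃$ git branch                    ┃  
┃* main                          ┃─ 
┃  develop                       ┃  
┃  fix/typo                      ┃  
┃  feature/auth                  ┃  
┃$ git diff                      ┃  
┃diff --git a/main.py b/main.py  ┃  
┃--- a/main.py                   ┃  
┃+++ b/main.py                   ┃r 
┃@@ -1,3 +1,4 @@                 ┃━━
┃+# updated                      ┃  
┃ import sys                     ┃  
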